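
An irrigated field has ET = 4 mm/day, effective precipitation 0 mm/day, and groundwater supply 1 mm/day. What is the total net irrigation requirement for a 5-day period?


Daily deficit = ET - Pe - GW = 4 - 0 - 1 = 3 mm/day
NIR = 3 * 5 = 15 mm

15.0000 mm


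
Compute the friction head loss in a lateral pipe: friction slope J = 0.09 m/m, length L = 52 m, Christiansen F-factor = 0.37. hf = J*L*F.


hf = J * L * F = 0.09 * 52 * 0.37 = 1.7316 m

1.7316 m


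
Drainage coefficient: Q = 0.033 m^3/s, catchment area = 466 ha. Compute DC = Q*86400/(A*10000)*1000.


DC = Q * 86400 / (A * 10000) * 1000
DC = 0.033 * 86400 / (466 * 10000) * 1000
DC = 2851200.0000 / 4660000

0.6118 mm/day


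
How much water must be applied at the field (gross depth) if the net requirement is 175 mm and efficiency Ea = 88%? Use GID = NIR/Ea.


Ea = 88% = 0.88
GID = NIR / Ea = 175 / 0.88 = 198.8636 mm

198.8636 mm


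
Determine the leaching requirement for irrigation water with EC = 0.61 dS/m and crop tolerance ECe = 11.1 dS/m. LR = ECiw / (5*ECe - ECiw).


LR = ECiw / (5*ECe - ECiw)
LR = 0.61 / (5*11.1 - 0.61)
LR = 0.61 / 54.8900

0.0111


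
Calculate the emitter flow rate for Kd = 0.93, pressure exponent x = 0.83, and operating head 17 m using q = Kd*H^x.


q = Kd * H^x = 0.93 * 17^0.83 = 0.93 * 10.502014

9.7669 L/h


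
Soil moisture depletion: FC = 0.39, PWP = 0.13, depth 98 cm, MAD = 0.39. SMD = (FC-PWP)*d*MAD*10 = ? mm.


SMD = (FC - PWP) * d * MAD * 10
SMD = (0.39 - 0.13) * 98 * 0.39 * 10
SMD = 0.2600 * 98 * 0.39 * 10

99.3720 mm


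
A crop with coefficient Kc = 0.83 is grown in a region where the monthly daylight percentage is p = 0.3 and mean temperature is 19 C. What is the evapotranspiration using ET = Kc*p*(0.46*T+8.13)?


ET = Kc * p * (0.46*T + 8.13)
ET = 0.83 * 0.3 * (0.46*19 + 8.13)
ET = 0.83 * 0.3 * 16.8700

4.2006 mm/day


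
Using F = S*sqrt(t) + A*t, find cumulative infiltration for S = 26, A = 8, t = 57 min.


F = S*sqrt(t) + A*t
F = 26*sqrt(57) + 8*57
F = 26*7.549834 + 456

652.2957 mm


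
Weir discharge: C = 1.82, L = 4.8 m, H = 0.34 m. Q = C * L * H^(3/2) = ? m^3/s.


Q = C * L * H^(3/2) = 1.82 * 4.8 * 0.34^1.5 = 1.82 * 4.8 * 0.198252

1.7319 m^3/s


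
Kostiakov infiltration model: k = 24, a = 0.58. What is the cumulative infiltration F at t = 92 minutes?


F = k * t^a = 24 * 92^0.58
F = 24 * 13.771998

330.5280 mm


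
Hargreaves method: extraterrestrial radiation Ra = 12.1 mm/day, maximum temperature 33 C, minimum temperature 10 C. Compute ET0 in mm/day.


Tmean = (Tmax + Tmin)/2 = (33 + 10)/2 = 21.5
ET0 = 0.0023 * 12.1 * (21.5 + 17.8) * sqrt(33 - 10)
ET0 = 0.0023 * 12.1 * 39.3 * 4.795832

5.2453 mm/day


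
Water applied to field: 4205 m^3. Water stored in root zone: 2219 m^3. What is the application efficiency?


Ea = V_root / V_field * 100 = 2219 / 4205 * 100 = 52.7705%

52.7705 %


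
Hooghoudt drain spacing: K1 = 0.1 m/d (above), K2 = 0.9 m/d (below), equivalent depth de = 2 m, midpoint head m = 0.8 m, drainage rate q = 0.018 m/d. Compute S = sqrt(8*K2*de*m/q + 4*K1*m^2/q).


S^2 = 8*K2*de*m/q + 4*K1*m^2/q
S^2 = 8*0.9*2*0.8/0.018 + 4*0.1*0.8^2/0.018
S = sqrt(654.2222)

25.5778 m


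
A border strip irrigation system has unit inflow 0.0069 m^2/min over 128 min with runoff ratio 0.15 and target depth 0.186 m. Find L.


L = q*t/((1+r)*Z)
L = 0.0069*128/((1+0.15)*0.186)
L = 0.8832/0.2139

4.1290 m


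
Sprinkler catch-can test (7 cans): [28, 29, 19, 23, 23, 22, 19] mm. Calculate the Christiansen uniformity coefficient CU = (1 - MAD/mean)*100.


mean = 23.285714 mm
MAD = 2.979592 mm
CU = (1 - 2.979592/23.285714)*100

87.2042 %


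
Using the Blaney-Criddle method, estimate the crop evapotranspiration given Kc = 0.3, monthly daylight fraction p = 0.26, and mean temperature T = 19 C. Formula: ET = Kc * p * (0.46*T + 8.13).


ET = Kc * p * (0.46*T + 8.13)
ET = 0.3 * 0.26 * (0.46*19 + 8.13)
ET = 0.3 * 0.26 * 16.8700

1.3159 mm/day


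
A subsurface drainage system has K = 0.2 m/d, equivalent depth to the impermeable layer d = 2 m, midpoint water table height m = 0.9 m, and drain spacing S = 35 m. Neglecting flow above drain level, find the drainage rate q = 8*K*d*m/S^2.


q = 8*K*d*m/S^2
q = 8*0.2*2*0.9/35^2
q = 2.8800 / 1225

0.0024 m/d


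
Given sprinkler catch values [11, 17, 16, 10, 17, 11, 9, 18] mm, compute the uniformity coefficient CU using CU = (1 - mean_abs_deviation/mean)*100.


mean = 13.625000 mm
MAD = 3.375000 mm
CU = (1 - 3.375000/13.625000)*100

75.2294 %


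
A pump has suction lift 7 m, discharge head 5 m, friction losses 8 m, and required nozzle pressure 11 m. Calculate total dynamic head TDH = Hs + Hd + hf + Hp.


TDH = Hs + Hd + hf + Hp = 7 + 5 + 8 + 11 = 31

31 m


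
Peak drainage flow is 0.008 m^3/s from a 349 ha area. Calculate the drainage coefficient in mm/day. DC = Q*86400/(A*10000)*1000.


DC = Q * 86400 / (A * 10000) * 1000
DC = 0.008 * 86400 / (349 * 10000) * 1000
DC = 691200.0000 / 3490000

0.1981 mm/day


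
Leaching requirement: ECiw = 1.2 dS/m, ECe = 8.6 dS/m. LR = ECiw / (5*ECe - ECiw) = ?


LR = ECiw / (5*ECe - ECiw)
LR = 1.2 / (5*8.6 - 1.2)
LR = 1.2 / 41.8000

0.0287


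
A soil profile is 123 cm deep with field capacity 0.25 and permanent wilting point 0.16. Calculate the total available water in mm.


AWC = (FC - PWP) * d * 10
AWC = (0.25 - 0.16) * 123 * 10
AWC = 0.0900 * 123 * 10

110.7000 mm


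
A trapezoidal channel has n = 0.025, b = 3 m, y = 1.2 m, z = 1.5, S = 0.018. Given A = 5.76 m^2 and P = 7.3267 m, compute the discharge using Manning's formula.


R = A/P = 5.76/7.3267 = 0.786166
Q = (1/0.025) * 5.76 * 0.786166^(2/3) * 0.018^0.5

26.3306 m^3/s


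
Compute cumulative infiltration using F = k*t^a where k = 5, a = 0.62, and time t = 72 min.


F = k * t^a = 5 * 72^0.62
F = 5 * 14.175753

70.8788 mm


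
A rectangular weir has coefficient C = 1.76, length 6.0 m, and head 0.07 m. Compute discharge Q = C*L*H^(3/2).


Q = C * L * H^(3/2) = 1.76 * 6.0 * 0.07^1.5 = 1.76 * 6.0 * 0.018520

0.1956 m^3/s


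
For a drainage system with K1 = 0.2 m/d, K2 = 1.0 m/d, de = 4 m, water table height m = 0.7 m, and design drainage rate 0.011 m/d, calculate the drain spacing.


S^2 = 8*K2*de*m/q + 4*K1*m^2/q
S^2 = 8*1.0*4*0.7/0.011 + 4*0.2*0.7^2/0.011
S = sqrt(2072.0000)

45.5192 m


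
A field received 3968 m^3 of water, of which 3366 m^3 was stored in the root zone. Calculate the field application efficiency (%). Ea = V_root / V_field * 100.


Ea = V_root / V_field * 100 = 3366 / 3968 * 100 = 84.8286%

84.8286 %


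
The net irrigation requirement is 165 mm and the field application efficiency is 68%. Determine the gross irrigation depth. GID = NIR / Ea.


Ea = 68% = 0.68
GID = NIR / Ea = 165 / 0.68 = 242.6471 mm

242.6471 mm


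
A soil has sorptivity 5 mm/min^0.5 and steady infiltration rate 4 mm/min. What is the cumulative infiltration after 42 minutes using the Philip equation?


F = S*sqrt(t) + A*t
F = 5*sqrt(42) + 4*42
F = 5*6.480741 + 168

200.4037 mm


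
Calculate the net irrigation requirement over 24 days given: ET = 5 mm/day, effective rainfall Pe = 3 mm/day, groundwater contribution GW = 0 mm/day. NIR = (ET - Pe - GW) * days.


Daily deficit = ET - Pe - GW = 5 - 3 - 0 = 2 mm/day
NIR = 2 * 24 = 48 mm

48.0000 mm


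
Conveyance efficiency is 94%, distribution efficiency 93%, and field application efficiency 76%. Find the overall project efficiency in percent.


Ec = 0.94, Eb = 0.93, Ea = 0.76
E = 0.94 * 0.93 * 0.76 * 100 = 66.4392%

66.4392 %


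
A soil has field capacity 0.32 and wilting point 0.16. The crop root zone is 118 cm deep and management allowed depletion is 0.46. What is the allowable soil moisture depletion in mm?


SMD = (FC - PWP) * d * MAD * 10
SMD = (0.32 - 0.16) * 118 * 0.46 * 10
SMD = 0.1600 * 118 * 0.46 * 10

86.8480 mm


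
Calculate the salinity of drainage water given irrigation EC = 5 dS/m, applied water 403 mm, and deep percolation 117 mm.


EC_dw = EC_iw * D_iw / D_dw
EC_dw = 5 * 403 / 117
EC_dw = 2015 / 117

17.2222 dS/m


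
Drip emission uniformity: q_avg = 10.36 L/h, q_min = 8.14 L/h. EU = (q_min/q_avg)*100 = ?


EU = (q_min/q_avg)*100 = (8.14/10.36)*100 = 78.5714%

78.5714 %


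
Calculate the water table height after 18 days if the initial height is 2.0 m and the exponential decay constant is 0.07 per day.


m = m0 * exp(-k*t)
m = 2.0 * exp(-0.07 * 18)
m = 2.0 * exp(-1.2600)

0.5673 m


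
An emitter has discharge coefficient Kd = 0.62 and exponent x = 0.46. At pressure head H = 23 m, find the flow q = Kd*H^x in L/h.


q = Kd * H^x = 0.62 * 23^0.46 = 0.62 * 4.230530

2.6229 L/h


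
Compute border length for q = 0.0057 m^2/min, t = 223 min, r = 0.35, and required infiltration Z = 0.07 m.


L = q*t/((1+r)*Z)
L = 0.0057*223/((1+0.35)*0.07)
L = 1.2711/0.0945

13.4508 m


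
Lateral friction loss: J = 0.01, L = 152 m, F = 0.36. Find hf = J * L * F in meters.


hf = J * L * F = 0.01 * 152 * 0.36 = 0.5472 m

0.5472 m


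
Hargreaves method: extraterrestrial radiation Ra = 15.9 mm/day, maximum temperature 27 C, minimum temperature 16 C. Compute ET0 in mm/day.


Tmean = (Tmax + Tmin)/2 = (27 + 16)/2 = 21.5
ET0 = 0.0023 * 15.9 * (21.5 + 17.8) * sqrt(27 - 16)
ET0 = 0.0023 * 15.9 * 39.3 * 3.316625

4.7667 mm/day


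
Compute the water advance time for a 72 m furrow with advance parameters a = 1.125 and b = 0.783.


t = (L/a)^(1/b)
t = (72/1.125)^(1/0.783)
t = 64.000000^(1/0.783)

202.6484 min


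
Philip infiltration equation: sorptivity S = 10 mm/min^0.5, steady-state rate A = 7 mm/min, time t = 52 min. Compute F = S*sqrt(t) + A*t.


F = S*sqrt(t) + A*t
F = 10*sqrt(52) + 7*52
F = 10*7.211103 + 364

436.1110 mm


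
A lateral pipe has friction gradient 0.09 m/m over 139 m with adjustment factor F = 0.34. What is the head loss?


hf = J * L * F = 0.09 * 139 * 0.34 = 4.2534 m

4.2534 m


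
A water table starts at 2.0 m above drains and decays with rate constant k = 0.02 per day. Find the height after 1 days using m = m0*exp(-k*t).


m = m0 * exp(-k*t)
m = 2.0 * exp(-0.02 * 1)
m = 2.0 * exp(-0.0200)

1.9604 m


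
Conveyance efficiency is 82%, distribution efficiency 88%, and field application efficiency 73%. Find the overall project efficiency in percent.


Ec = 0.82, Eb = 0.88, Ea = 0.73
E = 0.82 * 0.88 * 0.73 * 100 = 52.6768%

52.6768 %


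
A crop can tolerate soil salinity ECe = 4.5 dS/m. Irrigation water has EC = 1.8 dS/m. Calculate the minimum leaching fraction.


LR = ECiw / (5*ECe - ECiw)
LR = 1.8 / (5*4.5 - 1.8)
LR = 1.8 / 20.7000

0.0870


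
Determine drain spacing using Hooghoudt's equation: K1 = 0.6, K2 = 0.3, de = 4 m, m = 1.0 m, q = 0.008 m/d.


S^2 = 8*K2*de*m/q + 4*K1*m^2/q
S^2 = 8*0.3*4*1.0/0.008 + 4*0.6*1.0^2/0.008
S = sqrt(1500.0000)

38.7298 m


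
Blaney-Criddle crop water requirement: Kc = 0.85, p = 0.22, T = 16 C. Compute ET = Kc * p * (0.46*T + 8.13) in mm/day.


ET = Kc * p * (0.46*T + 8.13)
ET = 0.85 * 0.22 * (0.46*16 + 8.13)
ET = 0.85 * 0.22 * 15.4900

2.8966 mm/day


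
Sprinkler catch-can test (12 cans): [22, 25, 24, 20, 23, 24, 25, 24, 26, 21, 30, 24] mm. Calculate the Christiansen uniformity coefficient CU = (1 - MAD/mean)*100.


mean = 24.000000 mm
MAD = 1.666667 mm
CU = (1 - 1.666667/24.000000)*100

93.0556 %


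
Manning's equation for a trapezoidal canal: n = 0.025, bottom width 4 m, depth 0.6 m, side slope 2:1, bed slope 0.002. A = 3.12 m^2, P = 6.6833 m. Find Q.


R = A/P = 3.12/6.6833 = 0.466835
Q = (1/0.025) * 3.12 * 0.466835^(2/3) * 0.002^0.5

3.3587 m^3/s


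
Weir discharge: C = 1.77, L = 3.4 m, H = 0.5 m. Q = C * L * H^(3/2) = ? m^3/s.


Q = C * L * H^(3/2) = 1.77 * 3.4 * 0.5^1.5 = 1.77 * 3.4 * 0.353553

2.1277 m^3/s


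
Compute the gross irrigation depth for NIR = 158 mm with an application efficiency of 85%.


Ea = 85% = 0.85
GID = NIR / Ea = 158 / 0.85 = 185.8824 mm

185.8824 mm


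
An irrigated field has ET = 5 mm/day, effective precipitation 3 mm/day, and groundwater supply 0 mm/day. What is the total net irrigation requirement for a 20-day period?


Daily deficit = ET - Pe - GW = 5 - 3 - 0 = 2 mm/day
NIR = 2 * 20 = 40 mm

40.0000 mm


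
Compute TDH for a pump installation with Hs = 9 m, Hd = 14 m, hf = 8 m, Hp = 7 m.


TDH = Hs + Hd + hf + Hp = 9 + 14 + 8 + 7 = 38

38 m


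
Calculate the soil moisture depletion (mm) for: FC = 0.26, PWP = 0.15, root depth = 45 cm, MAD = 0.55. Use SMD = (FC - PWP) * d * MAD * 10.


SMD = (FC - PWP) * d * MAD * 10
SMD = (0.26 - 0.15) * 45 * 0.55 * 10
SMD = 0.1100 * 45 * 0.55 * 10

27.2250 mm


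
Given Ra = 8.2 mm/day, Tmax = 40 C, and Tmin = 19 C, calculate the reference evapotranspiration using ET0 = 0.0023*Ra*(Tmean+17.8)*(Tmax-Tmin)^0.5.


Tmean = (Tmax + Tmin)/2 = (40 + 19)/2 = 29.5
ET0 = 0.0023 * 8.2 * (29.5 + 17.8) * sqrt(40 - 19)
ET0 = 0.0023 * 8.2 * 47.3 * 4.582576

4.0880 mm/day


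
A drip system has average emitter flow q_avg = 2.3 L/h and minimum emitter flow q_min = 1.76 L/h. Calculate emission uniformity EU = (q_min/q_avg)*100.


EU = (q_min/q_avg)*100 = (1.76/2.3)*100 = 76.5217%

76.5217 %


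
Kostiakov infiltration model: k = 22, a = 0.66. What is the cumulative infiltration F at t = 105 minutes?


F = k * t^a = 22 * 105^0.66
F = 22 * 21.576696

474.6873 mm


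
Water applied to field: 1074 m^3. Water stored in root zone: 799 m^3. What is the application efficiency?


Ea = V_root / V_field * 100 = 799 / 1074 * 100 = 74.3948%

74.3948 %


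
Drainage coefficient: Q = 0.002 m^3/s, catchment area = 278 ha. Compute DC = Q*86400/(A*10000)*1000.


DC = Q * 86400 / (A * 10000) * 1000
DC = 0.002 * 86400 / (278 * 10000) * 1000
DC = 172800.0000 / 2780000

0.0622 mm/day


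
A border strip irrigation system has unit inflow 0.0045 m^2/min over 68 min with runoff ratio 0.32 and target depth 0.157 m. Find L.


L = q*t/((1+r)*Z)
L = 0.0045*68/((1+0.32)*0.157)
L = 0.306/0.20724

1.4765 m


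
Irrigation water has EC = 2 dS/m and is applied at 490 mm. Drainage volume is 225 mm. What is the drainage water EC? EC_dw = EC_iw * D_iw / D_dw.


EC_dw = EC_iw * D_iw / D_dw
EC_dw = 2 * 490 / 225
EC_dw = 980 / 225

4.3556 dS/m


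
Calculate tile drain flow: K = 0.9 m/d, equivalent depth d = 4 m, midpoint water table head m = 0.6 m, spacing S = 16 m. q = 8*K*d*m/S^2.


q = 8*K*d*m/S^2
q = 8*0.9*4*0.6/16^2
q = 17.2800 / 256

0.0675 m/d


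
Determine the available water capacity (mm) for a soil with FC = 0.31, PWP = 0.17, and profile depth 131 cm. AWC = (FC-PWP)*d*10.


AWC = (FC - PWP) * d * 10
AWC = (0.31 - 0.17) * 131 * 10
AWC = 0.1400 * 131 * 10

183.4000 mm


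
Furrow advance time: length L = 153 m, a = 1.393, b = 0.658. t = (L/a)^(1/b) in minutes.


t = (L/a)^(1/b)
t = (153/1.393)^(1/0.658)
t = 109.834889^(1/0.658)

1263.0747 min


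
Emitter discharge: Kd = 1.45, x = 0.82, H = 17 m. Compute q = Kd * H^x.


q = Kd * H^x = 1.45 * 17^0.82 = 1.45 * 10.208645

14.8025 L/h


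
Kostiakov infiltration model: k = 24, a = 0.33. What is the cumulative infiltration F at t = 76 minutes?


F = k * t^a = 24 * 76^0.33
F = 24 * 4.175115

100.2028 mm


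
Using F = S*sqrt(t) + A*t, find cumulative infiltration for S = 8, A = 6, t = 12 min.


F = S*sqrt(t) + A*t
F = 8*sqrt(12) + 6*12
F = 8*3.464102 + 72

99.7128 mm


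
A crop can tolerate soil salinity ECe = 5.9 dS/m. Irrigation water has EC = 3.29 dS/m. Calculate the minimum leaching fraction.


LR = ECiw / (5*ECe - ECiw)
LR = 3.29 / (5*5.9 - 3.29)
LR = 3.29 / 26.2100

0.1255


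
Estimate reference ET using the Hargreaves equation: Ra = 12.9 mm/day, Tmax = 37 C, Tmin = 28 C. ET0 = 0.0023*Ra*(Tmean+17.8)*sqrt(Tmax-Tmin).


Tmean = (Tmax + Tmin)/2 = (37 + 28)/2 = 32.5
ET0 = 0.0023 * 12.9 * (32.5 + 17.8) * sqrt(37 - 28)
ET0 = 0.0023 * 12.9 * 50.3 * 3.000000

4.4772 mm/day


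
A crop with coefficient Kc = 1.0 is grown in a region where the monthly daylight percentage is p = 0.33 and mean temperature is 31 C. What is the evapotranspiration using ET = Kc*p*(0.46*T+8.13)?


ET = Kc * p * (0.46*T + 8.13)
ET = 1.0 * 0.33 * (0.46*31 + 8.13)
ET = 1.0 * 0.33 * 22.3900

7.3887 mm/day


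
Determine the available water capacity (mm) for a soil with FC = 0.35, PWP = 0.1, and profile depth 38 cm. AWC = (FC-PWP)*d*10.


AWC = (FC - PWP) * d * 10
AWC = (0.35 - 0.1) * 38 * 10
AWC = 0.2500 * 38 * 10

95.0000 mm


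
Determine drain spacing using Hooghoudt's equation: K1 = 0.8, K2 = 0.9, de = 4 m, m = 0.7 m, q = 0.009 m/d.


S^2 = 8*K2*de*m/q + 4*K1*m^2/q
S^2 = 8*0.9*4*0.7/0.009 + 4*0.8*0.7^2/0.009
S = sqrt(2414.2222)

49.1347 m


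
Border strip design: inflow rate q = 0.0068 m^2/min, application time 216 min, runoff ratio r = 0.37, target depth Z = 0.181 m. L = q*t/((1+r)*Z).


L = q*t/((1+r)*Z)
L = 0.0068*216/((1+0.37)*0.181)
L = 1.4688/0.24797

5.9233 m


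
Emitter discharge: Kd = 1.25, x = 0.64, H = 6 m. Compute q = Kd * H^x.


q = Kd * H^x = 1.25 * 6^0.64 = 1.25 * 3.147870

3.9348 L/h


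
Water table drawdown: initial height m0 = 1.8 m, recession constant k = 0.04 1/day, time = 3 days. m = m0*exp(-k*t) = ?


m = m0 * exp(-k*t)
m = 1.8 * exp(-0.04 * 3)
m = 1.8 * exp(-0.1200)

1.5965 m


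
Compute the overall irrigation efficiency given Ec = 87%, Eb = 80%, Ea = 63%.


Ec = 0.87, Eb = 0.8, Ea = 0.63
E = 0.87 * 0.8 * 0.63 * 100 = 43.8480%

43.8480 %


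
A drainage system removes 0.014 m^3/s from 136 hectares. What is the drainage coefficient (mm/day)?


DC = Q * 86400 / (A * 10000) * 1000
DC = 0.014 * 86400 / (136 * 10000) * 1000
DC = 1209600.0000 / 1360000

0.8894 mm/day


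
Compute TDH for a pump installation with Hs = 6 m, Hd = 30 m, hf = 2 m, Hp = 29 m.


TDH = Hs + Hd + hf + Hp = 6 + 30 + 2 + 29 = 67

67 m


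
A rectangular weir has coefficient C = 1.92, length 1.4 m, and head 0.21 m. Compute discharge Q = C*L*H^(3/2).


Q = C * L * H^(3/2) = 1.92 * 1.4 * 0.21^1.5 = 1.92 * 1.4 * 0.096234

0.2587 m^3/s


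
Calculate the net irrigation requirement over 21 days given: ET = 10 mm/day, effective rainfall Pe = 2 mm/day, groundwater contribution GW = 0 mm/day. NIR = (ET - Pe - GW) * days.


Daily deficit = ET - Pe - GW = 10 - 2 - 0 = 8 mm/day
NIR = 8 * 21 = 168 mm

168.0000 mm


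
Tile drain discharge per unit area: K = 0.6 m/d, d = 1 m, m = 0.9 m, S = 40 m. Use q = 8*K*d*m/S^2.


q = 8*K*d*m/S^2
q = 8*0.6*1*0.9/40^2
q = 4.3200 / 1600

0.0027 m/d


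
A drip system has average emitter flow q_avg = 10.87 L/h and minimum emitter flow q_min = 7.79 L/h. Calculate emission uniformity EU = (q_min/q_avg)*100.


EU = (q_min/q_avg)*100 = (7.79/10.87)*100 = 71.6651%

71.6651 %


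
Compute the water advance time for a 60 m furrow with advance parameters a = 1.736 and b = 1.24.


t = (L/a)^(1/b)
t = (60/1.736)^(1/1.24)
t = 34.562212^(1/1.24)

17.4104 min


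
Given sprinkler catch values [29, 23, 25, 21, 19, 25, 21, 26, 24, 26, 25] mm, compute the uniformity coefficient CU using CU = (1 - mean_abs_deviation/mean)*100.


mean = 24.000000 mm
MAD = 2.181818 mm
CU = (1 - 2.181818/24.000000)*100

90.9091 %


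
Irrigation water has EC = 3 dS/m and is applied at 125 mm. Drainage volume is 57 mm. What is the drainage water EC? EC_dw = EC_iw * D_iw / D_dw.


EC_dw = EC_iw * D_iw / D_dw
EC_dw = 3 * 125 / 57
EC_dw = 375 / 57

6.5789 dS/m


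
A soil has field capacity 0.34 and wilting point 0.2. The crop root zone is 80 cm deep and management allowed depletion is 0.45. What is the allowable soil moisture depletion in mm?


SMD = (FC - PWP) * d * MAD * 10
SMD = (0.34 - 0.2) * 80 * 0.45 * 10
SMD = 0.1400 * 80 * 0.45 * 10

50.4000 mm


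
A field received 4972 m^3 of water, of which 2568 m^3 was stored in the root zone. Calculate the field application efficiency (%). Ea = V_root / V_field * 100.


Ea = V_root / V_field * 100 = 2568 / 4972 * 100 = 51.6492%

51.6492 %


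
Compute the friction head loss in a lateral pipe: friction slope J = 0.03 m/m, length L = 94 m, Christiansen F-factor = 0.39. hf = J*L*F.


hf = J * L * F = 0.03 * 94 * 0.39 = 1.0998 m

1.0998 m


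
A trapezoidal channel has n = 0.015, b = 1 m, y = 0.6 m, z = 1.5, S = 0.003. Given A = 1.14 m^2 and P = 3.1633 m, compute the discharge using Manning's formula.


R = A/P = 1.14/3.1633 = 0.360383
Q = (1/0.015) * 1.14 * 0.360383^(2/3) * 0.003^0.5

2.1081 m^3/s


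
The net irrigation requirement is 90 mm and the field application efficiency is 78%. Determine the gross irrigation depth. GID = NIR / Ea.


Ea = 78% = 0.78
GID = NIR / Ea = 90 / 0.78 = 115.3846 mm

115.3846 mm


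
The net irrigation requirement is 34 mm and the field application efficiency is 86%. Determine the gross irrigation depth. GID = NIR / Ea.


Ea = 86% = 0.86
GID = NIR / Ea = 34 / 0.86 = 39.5349 mm

39.5349 mm


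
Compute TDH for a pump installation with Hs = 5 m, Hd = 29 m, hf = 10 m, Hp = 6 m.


TDH = Hs + Hd + hf + Hp = 5 + 29 + 10 + 6 = 50

50 m


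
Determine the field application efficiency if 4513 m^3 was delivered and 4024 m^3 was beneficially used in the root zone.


Ea = V_root / V_field * 100 = 4024 / 4513 * 100 = 89.1646%

89.1646 %


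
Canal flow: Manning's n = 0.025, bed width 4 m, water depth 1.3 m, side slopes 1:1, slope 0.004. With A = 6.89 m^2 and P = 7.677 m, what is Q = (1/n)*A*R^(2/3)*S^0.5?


R = A/P = 6.89/7.677 = 0.897486
Q = (1/0.025) * 6.89 * 0.897486^(2/3) * 0.004^0.5

16.2179 m^3/s


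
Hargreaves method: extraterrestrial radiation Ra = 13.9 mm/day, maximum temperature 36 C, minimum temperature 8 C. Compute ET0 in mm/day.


Tmean = (Tmax + Tmin)/2 = (36 + 8)/2 = 22.0
ET0 = 0.0023 * 13.9 * (22.0 + 17.8) * sqrt(36 - 8)
ET0 = 0.0023 * 13.9 * 39.8 * 5.291503

6.7329 mm/day


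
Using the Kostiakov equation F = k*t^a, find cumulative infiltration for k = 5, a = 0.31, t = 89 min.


F = k * t^a = 5 * 89^0.31
F = 5 * 4.020785

20.1039 mm


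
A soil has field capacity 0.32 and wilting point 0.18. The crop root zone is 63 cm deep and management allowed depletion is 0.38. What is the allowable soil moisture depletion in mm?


SMD = (FC - PWP) * d * MAD * 10
SMD = (0.32 - 0.18) * 63 * 0.38 * 10
SMD = 0.1400 * 63 * 0.38 * 10

33.5160 mm


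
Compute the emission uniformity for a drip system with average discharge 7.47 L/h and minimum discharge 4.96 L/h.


EU = (q_min/q_avg)*100 = (4.96/7.47)*100 = 66.3989%

66.3989 %


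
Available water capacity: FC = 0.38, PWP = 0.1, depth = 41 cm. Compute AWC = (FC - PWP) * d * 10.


AWC = (FC - PWP) * d * 10
AWC = (0.38 - 0.1) * 41 * 10
AWC = 0.2800 * 41 * 10

114.8000 mm


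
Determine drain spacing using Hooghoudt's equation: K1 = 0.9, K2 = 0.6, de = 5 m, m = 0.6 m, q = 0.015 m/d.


S^2 = 8*K2*de*m/q + 4*K1*m^2/q
S^2 = 8*0.6*5*0.6/0.015 + 4*0.9*0.6^2/0.015
S = sqrt(1046.4000)

32.3481 m


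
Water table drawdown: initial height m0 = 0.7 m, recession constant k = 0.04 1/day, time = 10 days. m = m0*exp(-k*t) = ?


m = m0 * exp(-k*t)
m = 0.7 * exp(-0.04 * 10)
m = 0.7 * exp(-0.4000)

0.4692 m


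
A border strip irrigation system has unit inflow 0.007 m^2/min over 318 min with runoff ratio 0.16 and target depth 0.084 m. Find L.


L = q*t/((1+r)*Z)
L = 0.007*318/((1+0.16)*0.084)
L = 2.226/0.09744

22.8448 m


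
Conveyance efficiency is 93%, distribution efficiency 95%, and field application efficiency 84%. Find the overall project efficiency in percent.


Ec = 0.93, Eb = 0.95, Ea = 0.84
E = 0.93 * 0.95 * 0.84 * 100 = 74.2140%

74.2140 %


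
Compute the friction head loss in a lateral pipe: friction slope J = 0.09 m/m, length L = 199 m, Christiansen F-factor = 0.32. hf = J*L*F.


hf = J * L * F = 0.09 * 199 * 0.32 = 5.7312 m

5.7312 m


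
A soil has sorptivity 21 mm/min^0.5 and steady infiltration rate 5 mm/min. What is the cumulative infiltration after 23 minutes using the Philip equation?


F = S*sqrt(t) + A*t
F = 21*sqrt(23) + 5*23
F = 21*4.795832 + 115

215.7125 mm


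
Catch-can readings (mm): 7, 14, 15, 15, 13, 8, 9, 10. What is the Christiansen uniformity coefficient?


mean = 11.375000 mm
MAD = 2.875000 mm
CU = (1 - 2.875000/11.375000)*100

74.7253 %


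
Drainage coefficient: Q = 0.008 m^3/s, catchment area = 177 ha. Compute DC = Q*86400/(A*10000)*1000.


DC = Q * 86400 / (A * 10000) * 1000
DC = 0.008 * 86400 / (177 * 10000) * 1000
DC = 691200.0000 / 1770000

0.3905 mm/day


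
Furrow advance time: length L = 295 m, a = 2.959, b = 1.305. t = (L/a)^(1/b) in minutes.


t = (L/a)^(1/b)
t = (295/2.959)^(1/1.305)
t = 99.695843^(1/1.305)

34.0058 min


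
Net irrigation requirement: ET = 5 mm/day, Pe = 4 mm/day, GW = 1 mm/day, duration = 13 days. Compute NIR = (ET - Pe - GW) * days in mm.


Daily deficit = ET - Pe - GW = 5 - 4 - 1 = 0 mm/day
NIR = 0 * 13 = 0 mm

0 mm


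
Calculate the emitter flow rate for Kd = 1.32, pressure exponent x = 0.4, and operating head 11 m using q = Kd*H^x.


q = Kd * H^x = 1.32 * 11^0.4 = 1.32 * 2.609499

3.4445 L/h


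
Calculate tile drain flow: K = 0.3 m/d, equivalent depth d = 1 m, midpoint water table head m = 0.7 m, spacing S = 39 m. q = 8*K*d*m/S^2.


q = 8*K*d*m/S^2
q = 8*0.3*1*0.7/39^2
q = 1.6800 / 1521

0.0011 m/d


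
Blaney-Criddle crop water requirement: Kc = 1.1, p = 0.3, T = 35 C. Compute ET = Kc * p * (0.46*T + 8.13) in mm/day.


ET = Kc * p * (0.46*T + 8.13)
ET = 1.1 * 0.3 * (0.46*35 + 8.13)
ET = 1.1 * 0.3 * 24.2300

7.9959 mm/day


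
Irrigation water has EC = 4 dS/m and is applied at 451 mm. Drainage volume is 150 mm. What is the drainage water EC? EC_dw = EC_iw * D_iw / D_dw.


EC_dw = EC_iw * D_iw / D_dw
EC_dw = 4 * 451 / 150
EC_dw = 1804 / 150

12.0267 dS/m


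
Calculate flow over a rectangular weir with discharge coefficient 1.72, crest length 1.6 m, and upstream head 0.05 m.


Q = C * L * H^(3/2) = 1.72 * 1.6 * 0.05^1.5 = 1.72 * 1.6 * 0.011180

0.0308 m^3/s


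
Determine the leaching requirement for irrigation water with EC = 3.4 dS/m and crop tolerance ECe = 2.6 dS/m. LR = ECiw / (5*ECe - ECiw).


LR = ECiw / (5*ECe - ECiw)
LR = 3.4 / (5*2.6 - 3.4)
LR = 3.4 / 9.6000

0.3542


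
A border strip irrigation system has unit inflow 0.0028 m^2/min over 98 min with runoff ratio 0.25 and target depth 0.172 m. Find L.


L = q*t/((1+r)*Z)
L = 0.0028*98/((1+0.25)*0.172)
L = 0.2744/0.215

1.2763 m


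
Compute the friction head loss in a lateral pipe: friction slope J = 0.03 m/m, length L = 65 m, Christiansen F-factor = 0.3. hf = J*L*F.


hf = J * L * F = 0.03 * 65 * 0.3 = 0.5850 m

0.5850 m


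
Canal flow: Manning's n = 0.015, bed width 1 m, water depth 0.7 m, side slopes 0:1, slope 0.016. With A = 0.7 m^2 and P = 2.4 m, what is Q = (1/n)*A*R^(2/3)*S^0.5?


R = A/P = 0.7/2.4 = 0.291667
Q = (1/0.015) * 0.7 * 0.291667^(2/3) * 0.016^0.5

2.5961 m^3/s


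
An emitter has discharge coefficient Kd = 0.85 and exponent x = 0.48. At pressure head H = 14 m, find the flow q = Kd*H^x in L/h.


q = Kd * H^x = 0.85 * 14^0.48 = 0.85 * 3.549290

3.0169 L/h


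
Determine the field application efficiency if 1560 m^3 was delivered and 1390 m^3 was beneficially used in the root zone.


Ea = V_root / V_field * 100 = 1390 / 1560 * 100 = 89.1026%

89.1026 %


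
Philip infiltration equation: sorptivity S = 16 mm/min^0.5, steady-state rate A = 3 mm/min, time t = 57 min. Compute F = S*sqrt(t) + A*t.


F = S*sqrt(t) + A*t
F = 16*sqrt(57) + 3*57
F = 16*7.549834 + 171

291.7973 mm


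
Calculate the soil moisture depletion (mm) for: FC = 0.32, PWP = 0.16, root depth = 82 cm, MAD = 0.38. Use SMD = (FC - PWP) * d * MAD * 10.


SMD = (FC - PWP) * d * MAD * 10
SMD = (0.32 - 0.16) * 82 * 0.38 * 10
SMD = 0.1600 * 82 * 0.38 * 10

49.8560 mm


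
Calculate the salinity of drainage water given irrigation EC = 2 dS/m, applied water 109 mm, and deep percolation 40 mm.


EC_dw = EC_iw * D_iw / D_dw
EC_dw = 2 * 109 / 40
EC_dw = 218 / 40

5.4500 dS/m


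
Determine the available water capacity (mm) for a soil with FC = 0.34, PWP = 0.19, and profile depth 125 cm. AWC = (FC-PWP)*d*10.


AWC = (FC - PWP) * d * 10
AWC = (0.34 - 0.19) * 125 * 10
AWC = 0.1500 * 125 * 10

187.5000 mm


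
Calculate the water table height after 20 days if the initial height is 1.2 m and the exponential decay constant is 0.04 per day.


m = m0 * exp(-k*t)
m = 1.2 * exp(-0.04 * 20)
m = 1.2 * exp(-0.8000)

0.5392 m


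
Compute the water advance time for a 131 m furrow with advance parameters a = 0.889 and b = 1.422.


t = (L/a)^(1/b)
t = (131/0.889)^(1/1.422)
t = 147.356580^(1/1.422)

33.4868 min


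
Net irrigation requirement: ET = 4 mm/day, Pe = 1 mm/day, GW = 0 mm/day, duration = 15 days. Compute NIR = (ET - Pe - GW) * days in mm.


Daily deficit = ET - Pe - GW = 4 - 1 - 0 = 3 mm/day
NIR = 3 * 15 = 45 mm

45.0000 mm


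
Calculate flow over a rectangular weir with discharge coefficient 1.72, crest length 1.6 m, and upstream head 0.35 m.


Q = C * L * H^(3/2) = 1.72 * 1.6 * 0.35^1.5 = 1.72 * 1.6 * 0.207063

0.5698 m^3/s


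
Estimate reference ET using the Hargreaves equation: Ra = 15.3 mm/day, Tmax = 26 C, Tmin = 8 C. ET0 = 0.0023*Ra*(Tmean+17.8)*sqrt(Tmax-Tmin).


Tmean = (Tmax + Tmin)/2 = (26 + 8)/2 = 17.0
ET0 = 0.0023 * 15.3 * (17.0 + 17.8) * sqrt(26 - 8)
ET0 = 0.0023 * 15.3 * 34.8 * 4.242641

5.1956 mm/day


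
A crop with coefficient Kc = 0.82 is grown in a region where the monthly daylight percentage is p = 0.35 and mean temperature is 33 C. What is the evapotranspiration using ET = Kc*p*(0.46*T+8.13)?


ET = Kc * p * (0.46*T + 8.13)
ET = 0.82 * 0.35 * (0.46*33 + 8.13)
ET = 0.82 * 0.35 * 23.3100

6.6900 mm/day


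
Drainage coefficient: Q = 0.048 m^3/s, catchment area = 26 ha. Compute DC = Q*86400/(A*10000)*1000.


DC = Q * 86400 / (A * 10000) * 1000
DC = 0.048 * 86400 / (26 * 10000) * 1000
DC = 4147200.0000 / 260000

15.9508 mm/day


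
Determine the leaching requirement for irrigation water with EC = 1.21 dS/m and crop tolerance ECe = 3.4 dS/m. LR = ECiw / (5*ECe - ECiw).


LR = ECiw / (5*ECe - ECiw)
LR = 1.21 / (5*3.4 - 1.21)
LR = 1.21 / 15.7900

0.0766


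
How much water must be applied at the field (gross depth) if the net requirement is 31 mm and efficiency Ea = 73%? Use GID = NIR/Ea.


Ea = 73% = 0.73
GID = NIR / Ea = 31 / 0.73 = 42.4658 mm

42.4658 mm


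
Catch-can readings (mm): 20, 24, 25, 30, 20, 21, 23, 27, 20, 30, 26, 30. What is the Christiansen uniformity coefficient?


mean = 24.666667 mm
MAD = 3.333333 mm
CU = (1 - 3.333333/24.666667)*100

86.4865 %


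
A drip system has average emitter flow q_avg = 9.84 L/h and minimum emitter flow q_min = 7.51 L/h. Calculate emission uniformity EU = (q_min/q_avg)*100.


EU = (q_min/q_avg)*100 = (7.51/9.84)*100 = 76.3211%

76.3211 %


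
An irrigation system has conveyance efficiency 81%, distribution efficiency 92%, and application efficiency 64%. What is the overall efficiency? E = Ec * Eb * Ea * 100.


Ec = 0.81, Eb = 0.92, Ea = 0.64
E = 0.81 * 0.92 * 0.64 * 100 = 47.6928%

47.6928 %


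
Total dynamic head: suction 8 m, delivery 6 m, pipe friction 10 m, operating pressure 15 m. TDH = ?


TDH = Hs + Hd + hf + Hp = 8 + 6 + 10 + 15 = 39

39 m


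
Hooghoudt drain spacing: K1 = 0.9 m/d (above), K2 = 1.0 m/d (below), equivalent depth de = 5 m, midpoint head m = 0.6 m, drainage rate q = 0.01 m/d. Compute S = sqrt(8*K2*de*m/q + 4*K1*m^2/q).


S^2 = 8*K2*de*m/q + 4*K1*m^2/q
S^2 = 8*1.0*5*0.6/0.01 + 4*0.9*0.6^2/0.01
S = sqrt(2529.6000)

50.2951 m


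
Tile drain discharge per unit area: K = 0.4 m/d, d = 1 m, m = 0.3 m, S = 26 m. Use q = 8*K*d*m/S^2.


q = 8*K*d*m/S^2
q = 8*0.4*1*0.3/26^2
q = 0.9600 / 676

0.0014 m/d


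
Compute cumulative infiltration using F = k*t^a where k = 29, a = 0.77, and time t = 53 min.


F = k * t^a = 29 * 53^0.77
F = 29 * 21.266324

616.7234 mm


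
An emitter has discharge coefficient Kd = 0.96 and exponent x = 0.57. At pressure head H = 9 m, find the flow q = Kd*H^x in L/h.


q = Kd * H^x = 0.96 * 9^0.57 = 0.96 * 3.498793

3.3588 L/h


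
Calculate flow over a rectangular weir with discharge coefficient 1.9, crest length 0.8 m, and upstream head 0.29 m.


Q = C * L * H^(3/2) = 1.9 * 0.8 * 0.29^1.5 = 1.9 * 0.8 * 0.156170

0.2374 m^3/s


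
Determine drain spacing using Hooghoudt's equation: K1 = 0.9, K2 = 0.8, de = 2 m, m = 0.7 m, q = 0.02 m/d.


S^2 = 8*K2*de*m/q + 4*K1*m^2/q
S^2 = 8*0.8*2*0.7/0.02 + 4*0.9*0.7^2/0.02
S = sqrt(536.2000)

23.1560 m


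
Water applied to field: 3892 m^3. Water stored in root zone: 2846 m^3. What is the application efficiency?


Ea = V_root / V_field * 100 = 2846 / 3892 * 100 = 73.1244%

73.1244 %


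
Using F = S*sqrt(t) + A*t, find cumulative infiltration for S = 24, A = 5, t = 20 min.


F = S*sqrt(t) + A*t
F = 24*sqrt(20) + 5*20
F = 24*4.472136 + 100

207.3313 mm


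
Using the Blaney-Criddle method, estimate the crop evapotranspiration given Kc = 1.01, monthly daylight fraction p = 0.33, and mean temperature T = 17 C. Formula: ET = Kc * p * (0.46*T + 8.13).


ET = Kc * p * (0.46*T + 8.13)
ET = 1.01 * 0.33 * (0.46*17 + 8.13)
ET = 1.01 * 0.33 * 15.9500

5.3161 mm/day


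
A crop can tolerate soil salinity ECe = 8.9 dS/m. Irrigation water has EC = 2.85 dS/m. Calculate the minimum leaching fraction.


LR = ECiw / (5*ECe - ECiw)
LR = 2.85 / (5*8.9 - 2.85)
LR = 2.85 / 41.6500

0.0684


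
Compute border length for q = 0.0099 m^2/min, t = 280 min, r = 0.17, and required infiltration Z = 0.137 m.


L = q*t/((1+r)*Z)
L = 0.0099*280/((1+0.17)*0.137)
L = 2.772/0.16029

17.2937 m


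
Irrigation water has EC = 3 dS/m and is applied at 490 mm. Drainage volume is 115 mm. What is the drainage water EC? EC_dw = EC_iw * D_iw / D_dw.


EC_dw = EC_iw * D_iw / D_dw
EC_dw = 3 * 490 / 115
EC_dw = 1470 / 115

12.7826 dS/m


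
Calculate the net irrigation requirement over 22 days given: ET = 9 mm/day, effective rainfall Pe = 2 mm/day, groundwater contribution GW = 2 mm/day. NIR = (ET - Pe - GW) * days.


Daily deficit = ET - Pe - GW = 9 - 2 - 2 = 5 mm/day
NIR = 5 * 22 = 110 mm

110.0000 mm


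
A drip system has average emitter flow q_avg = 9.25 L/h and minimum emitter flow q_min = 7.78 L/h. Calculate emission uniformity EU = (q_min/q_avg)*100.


EU = (q_min/q_avg)*100 = (7.78/9.25)*100 = 84.1081%

84.1081 %


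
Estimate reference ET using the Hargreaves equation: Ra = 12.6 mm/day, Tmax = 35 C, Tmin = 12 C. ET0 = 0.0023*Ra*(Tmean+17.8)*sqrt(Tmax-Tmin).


Tmean = (Tmax + Tmin)/2 = (35 + 12)/2 = 23.5
ET0 = 0.0023 * 12.6 * (23.5 + 17.8) * sqrt(35 - 12)
ET0 = 0.0023 * 12.6 * 41.3 * 4.795832

5.7400 mm/day


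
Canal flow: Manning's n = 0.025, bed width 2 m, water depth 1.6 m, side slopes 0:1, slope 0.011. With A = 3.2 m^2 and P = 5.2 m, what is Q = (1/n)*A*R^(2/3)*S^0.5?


R = A/P = 3.2/5.2 = 0.615385
Q = (1/0.025) * 3.2 * 0.615385^(2/3) * 0.011^0.5

9.7126 m^3/s


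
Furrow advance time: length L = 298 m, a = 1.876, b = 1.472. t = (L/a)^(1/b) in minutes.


t = (L/a)^(1/b)
t = (298/1.876)^(1/1.472)
t = 158.848614^(1/1.472)

31.2776 min


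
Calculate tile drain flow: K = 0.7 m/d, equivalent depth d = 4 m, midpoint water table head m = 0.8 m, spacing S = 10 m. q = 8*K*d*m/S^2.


q = 8*K*d*m/S^2
q = 8*0.7*4*0.8/10^2
q = 17.9200 / 100

0.1792 m/d


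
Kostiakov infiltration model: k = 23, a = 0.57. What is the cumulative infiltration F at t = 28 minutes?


F = k * t^a = 23 * 28^0.57
F = 23 * 6.681594

153.6767 mm


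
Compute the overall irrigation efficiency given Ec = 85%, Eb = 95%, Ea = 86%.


Ec = 0.85, Eb = 0.95, Ea = 0.86
E = 0.85 * 0.95 * 0.86 * 100 = 69.4450%

69.4450 %


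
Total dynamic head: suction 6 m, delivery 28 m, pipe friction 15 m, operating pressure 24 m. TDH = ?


TDH = Hs + Hd + hf + Hp = 6 + 28 + 15 + 24 = 73

73 m


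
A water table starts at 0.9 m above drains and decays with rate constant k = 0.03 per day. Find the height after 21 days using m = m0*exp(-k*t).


m = m0 * exp(-k*t)
m = 0.9 * exp(-0.03 * 21)
m = 0.9 * exp(-0.6300)

0.4793 m


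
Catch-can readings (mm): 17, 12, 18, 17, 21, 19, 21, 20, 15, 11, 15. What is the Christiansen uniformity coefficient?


mean = 16.909091 mm
MAD = 2.661157 mm
CU = (1 - 2.661157/16.909091)*100

84.2620 %


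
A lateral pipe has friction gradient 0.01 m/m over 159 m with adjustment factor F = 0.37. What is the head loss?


hf = J * L * F = 0.01 * 159 * 0.37 = 0.5883 m

0.5883 m


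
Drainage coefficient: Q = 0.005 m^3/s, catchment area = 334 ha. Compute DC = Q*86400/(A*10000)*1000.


DC = Q * 86400 / (A * 10000) * 1000
DC = 0.005 * 86400 / (334 * 10000) * 1000
DC = 432000.0000 / 3340000

0.1293 mm/day


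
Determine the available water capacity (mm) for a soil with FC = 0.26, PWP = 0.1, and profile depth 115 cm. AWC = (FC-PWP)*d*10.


AWC = (FC - PWP) * d * 10
AWC = (0.26 - 0.1) * 115 * 10
AWC = 0.1600 * 115 * 10

184.0000 mm


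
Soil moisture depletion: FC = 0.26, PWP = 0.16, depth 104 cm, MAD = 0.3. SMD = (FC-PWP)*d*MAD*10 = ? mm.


SMD = (FC - PWP) * d * MAD * 10
SMD = (0.26 - 0.16) * 104 * 0.3 * 10
SMD = 0.1000 * 104 * 0.3 * 10

31.2000 mm


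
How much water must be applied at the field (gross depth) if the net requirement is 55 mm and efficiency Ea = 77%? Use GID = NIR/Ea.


Ea = 77% = 0.77
GID = NIR / Ea = 55 / 0.77 = 71.4286 mm

71.4286 mm


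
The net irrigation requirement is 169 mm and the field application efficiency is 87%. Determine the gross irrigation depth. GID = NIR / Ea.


Ea = 87% = 0.87
GID = NIR / Ea = 169 / 0.87 = 194.2529 mm

194.2529 mm


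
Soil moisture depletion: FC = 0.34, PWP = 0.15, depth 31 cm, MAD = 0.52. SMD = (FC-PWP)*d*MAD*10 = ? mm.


SMD = (FC - PWP) * d * MAD * 10
SMD = (0.34 - 0.15) * 31 * 0.52 * 10
SMD = 0.1900 * 31 * 0.52 * 10

30.6280 mm


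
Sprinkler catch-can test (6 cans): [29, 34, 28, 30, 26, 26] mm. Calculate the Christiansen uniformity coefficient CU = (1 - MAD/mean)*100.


mean = 28.833333 mm
MAD = 2.166667 mm
CU = (1 - 2.166667/28.833333)*100

92.4855 %


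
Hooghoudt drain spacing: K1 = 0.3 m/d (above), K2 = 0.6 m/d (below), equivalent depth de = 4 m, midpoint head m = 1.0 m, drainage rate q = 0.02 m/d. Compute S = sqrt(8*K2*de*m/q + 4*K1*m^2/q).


S^2 = 8*K2*de*m/q + 4*K1*m^2/q
S^2 = 8*0.6*4*1.0/0.02 + 4*0.3*1.0^2/0.02
S = sqrt(1020.0000)

31.9374 m


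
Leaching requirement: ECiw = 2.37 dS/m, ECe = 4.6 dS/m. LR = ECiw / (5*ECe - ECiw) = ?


LR = ECiw / (5*ECe - ECiw)
LR = 2.37 / (5*4.6 - 2.37)
LR = 2.37 / 20.6300

0.1149


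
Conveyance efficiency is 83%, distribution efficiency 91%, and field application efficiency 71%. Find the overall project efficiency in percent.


Ec = 0.83, Eb = 0.91, Ea = 0.71
E = 0.83 * 0.91 * 0.71 * 100 = 53.6263%

53.6263 %


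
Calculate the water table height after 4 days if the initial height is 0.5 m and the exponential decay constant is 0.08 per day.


m = m0 * exp(-k*t)
m = 0.5 * exp(-0.08 * 4)
m = 0.5 * exp(-0.3200)

0.3631 m


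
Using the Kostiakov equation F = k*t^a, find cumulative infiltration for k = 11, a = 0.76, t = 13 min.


F = k * t^a = 11 * 13^0.76
F = 11 * 7.024201

77.2662 mm


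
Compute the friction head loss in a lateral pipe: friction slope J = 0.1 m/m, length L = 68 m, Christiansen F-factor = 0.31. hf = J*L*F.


hf = J * L * F = 0.1 * 68 * 0.31 = 2.1080 m

2.1080 m


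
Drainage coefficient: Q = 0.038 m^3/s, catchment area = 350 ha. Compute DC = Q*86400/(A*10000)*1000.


DC = Q * 86400 / (A * 10000) * 1000
DC = 0.038 * 86400 / (350 * 10000) * 1000
DC = 3283200.0000 / 3500000

0.9381 mm/day
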